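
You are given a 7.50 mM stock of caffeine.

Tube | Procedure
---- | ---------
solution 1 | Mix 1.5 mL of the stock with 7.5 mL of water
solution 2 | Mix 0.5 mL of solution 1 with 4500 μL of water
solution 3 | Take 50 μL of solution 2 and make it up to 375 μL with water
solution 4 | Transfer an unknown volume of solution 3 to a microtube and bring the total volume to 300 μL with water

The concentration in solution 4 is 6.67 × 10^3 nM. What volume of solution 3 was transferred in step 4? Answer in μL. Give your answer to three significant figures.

120 μL

Step 1: 1.5 mL + 7.5 mL = 9 mL total → factor 9/1.5 = 6
Step 2: 0.5 mL + 4500 μL = 5 mL total → factor 5/0.5 = 10
Step 3: 50 μL brought to 375 μL → factor 375/50 = 7.5
Step 4: v brought to 300 μL → factor = 300 μL/v
Product of known-step factors = 450
Overall factor = 7.50 mM / (6.67 × 10^3 nM) = 1124.4
Step-4 factor = 1124.4 / 450 = 2.4988
v = 300 μL / 2.4988 = 120 μL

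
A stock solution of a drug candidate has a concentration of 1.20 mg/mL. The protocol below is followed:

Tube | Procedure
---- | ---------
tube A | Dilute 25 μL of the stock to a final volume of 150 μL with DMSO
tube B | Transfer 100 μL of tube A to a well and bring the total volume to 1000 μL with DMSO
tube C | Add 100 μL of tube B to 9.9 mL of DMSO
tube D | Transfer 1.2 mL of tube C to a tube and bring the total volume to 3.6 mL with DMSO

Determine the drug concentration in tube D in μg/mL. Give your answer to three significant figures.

0.0667 μg/mL

Step 1: 25 μL brought to 150 μL → factor 150/25 = 6
Step 2: 100 μL brought to 1000 μL → factor 1000/100 = 10
Step 3: 100 μL + 9.9 mL = 10000 μL total → factor 10000/100 = 100
Step 4: 1.2 mL brought to 3.6 mL → factor 3.6/1.2 = 3
Overall dilution factor = 6 × 10 × 100 × 3 = 18000
Final = 1.20 mg/mL / 18000 = 6.667 × 10^-5 mg/mL = 0.0667 μg/mL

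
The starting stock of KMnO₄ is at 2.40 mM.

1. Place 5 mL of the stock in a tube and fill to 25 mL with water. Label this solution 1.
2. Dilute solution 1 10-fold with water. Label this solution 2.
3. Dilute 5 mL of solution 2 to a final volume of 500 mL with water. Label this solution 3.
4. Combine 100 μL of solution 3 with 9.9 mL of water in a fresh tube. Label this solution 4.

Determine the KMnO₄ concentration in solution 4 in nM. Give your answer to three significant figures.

4.80 nM

Step 1: 5 mL brought to 25 mL → factor 25/5 = 5
Step 2: 10-fold → factor 10
Step 3: 5 mL brought to 500 mL → factor 500/5 = 100
Step 4: 100 μL + 9.9 mL = 10000 μL total → factor 10000/100 = 100
Overall dilution factor = 5 × 10 × 100 × 100 = 5 × 10^5
Final = 2.40 mM / 5 × 10^5 = 4.800 × 10^-6 mM = 4.80 nM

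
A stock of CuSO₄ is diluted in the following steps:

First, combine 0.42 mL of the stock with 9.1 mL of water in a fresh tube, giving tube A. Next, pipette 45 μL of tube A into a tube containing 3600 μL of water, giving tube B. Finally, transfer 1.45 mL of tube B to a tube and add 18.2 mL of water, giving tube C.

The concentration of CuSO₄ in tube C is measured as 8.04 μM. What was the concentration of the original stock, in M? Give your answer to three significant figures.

Step 1: 0.42 mL + 9.1 mL = 9.52 mL total → factor 9.52/0.42 = 22.667
Step 2: 45 μL + 3600 μL = 3645 μL total → factor 3645/45 = 81
Step 3: 1.45 mL + 18.2 mL = 19.65 mL total → factor 19.65/1.45 = 13.552
Overall dilution factor = 22.667 × 81 × 13.552 = 24881
Stock = 8.04 μM × 24881 = 2.000 × 10^5 μM = 0.200 M

0.200 M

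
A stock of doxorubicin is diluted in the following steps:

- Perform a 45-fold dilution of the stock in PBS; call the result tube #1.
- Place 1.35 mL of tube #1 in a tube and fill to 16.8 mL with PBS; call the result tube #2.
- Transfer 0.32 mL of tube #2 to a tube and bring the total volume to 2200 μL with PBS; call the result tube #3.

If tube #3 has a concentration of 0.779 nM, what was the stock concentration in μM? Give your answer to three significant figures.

Step 1: 45-fold → factor 45
Step 2: 1.35 mL brought to 16.8 mL → factor 16.8/1.35 = 12.444
Step 3: 0.32 mL brought to 2200 μL → factor 2.2/0.32 = 6.875
Overall dilution factor = 45 × 12.444 × 6.875 = 3850
Stock = 0.779 nM × 3850 = 2999 nM = 3.00 μM

3.00 μM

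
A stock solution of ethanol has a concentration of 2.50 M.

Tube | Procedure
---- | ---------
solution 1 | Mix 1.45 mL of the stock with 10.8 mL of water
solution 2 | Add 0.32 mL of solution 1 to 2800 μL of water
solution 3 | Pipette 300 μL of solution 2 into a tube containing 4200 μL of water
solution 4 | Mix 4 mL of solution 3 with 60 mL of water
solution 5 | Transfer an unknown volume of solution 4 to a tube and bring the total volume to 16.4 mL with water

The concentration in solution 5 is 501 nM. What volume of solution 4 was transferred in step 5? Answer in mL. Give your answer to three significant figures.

Step 1: 1.45 mL + 10.8 mL = 12.25 mL total → factor 12.25/1.45 = 8.4483
Step 2: 0.32 mL + 2800 μL = 3.12 mL total → factor 3.12/0.32 = 9.75
Step 3: 300 μL + 4200 μL = 4500 μL total → factor 4500/300 = 15
Step 4: 4 mL + 60 mL = 64 mL total → factor 64/4 = 16
Step 5: v brought to 16.4 mL → factor = 16.4 mL/v
Product of known-step factors = 19769
Overall factor = 2.50 M / (501 nM) = 4.99 × 10^6
Step-5 factor = 4.99 × 10^6 / 19769 = 252.42
v = 16.4 mL / 252.42 = 0.0650 mL

0.0650 mL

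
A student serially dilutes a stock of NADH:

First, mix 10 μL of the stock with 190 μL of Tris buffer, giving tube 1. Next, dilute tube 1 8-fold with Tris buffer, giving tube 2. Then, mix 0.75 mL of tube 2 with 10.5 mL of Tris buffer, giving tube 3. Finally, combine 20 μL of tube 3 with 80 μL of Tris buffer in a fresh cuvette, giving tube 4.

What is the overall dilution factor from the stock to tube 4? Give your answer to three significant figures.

1.20 × 10^4

Step 1: 10 μL + 190 μL = 200 μL total → factor 200/10 = 20
Step 2: 8-fold → factor 8
Step 3: 0.75 mL + 10.5 mL = 11.25 mL total → factor 11.25/0.75 = 15
Step 4: 20 μL + 80 μL = 100 μL total → factor 100/20 = 5
Overall dilution factor = 20 × 8 × 15 × 5 = 12000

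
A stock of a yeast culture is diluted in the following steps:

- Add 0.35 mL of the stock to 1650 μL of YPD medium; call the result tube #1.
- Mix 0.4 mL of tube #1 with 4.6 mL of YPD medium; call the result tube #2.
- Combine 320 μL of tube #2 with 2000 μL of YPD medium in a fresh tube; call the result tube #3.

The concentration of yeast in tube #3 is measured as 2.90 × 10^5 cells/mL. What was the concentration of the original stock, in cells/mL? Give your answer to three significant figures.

1.50 × 10^8 cells/mL

Step 1: 0.35 mL + 1650 μL = 2 mL total → factor 2/0.35 = 5.7143
Step 2: 0.4 mL + 4.6 mL = 5 mL total → factor 5/0.4 = 12.5
Step 3: 320 μL + 2000 μL = 2320 μL total → factor 2320/320 = 7.25
Overall dilution factor = 5.7143 × 12.5 × 7.25 = 517.86
Stock = 2.90 × 10^5 cells/mL × 517.86 = 1.50 × 10^8 cells/mL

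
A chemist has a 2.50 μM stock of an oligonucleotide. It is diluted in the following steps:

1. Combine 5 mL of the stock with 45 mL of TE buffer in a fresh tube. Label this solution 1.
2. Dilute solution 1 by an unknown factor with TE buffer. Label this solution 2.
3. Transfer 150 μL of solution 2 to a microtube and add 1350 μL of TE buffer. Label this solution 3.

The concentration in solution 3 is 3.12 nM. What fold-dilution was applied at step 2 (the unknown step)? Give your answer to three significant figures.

Step 1: 5 mL + 45 mL = 50 mL total → factor 50/5 = 10
Step 2: unknown factor x
Step 3: 150 μL + 1350 μL = 1500 μL total → factor 1500/150 = 10
Product of known-step factors = 100
Overall factor = 2.50 μM / (3.12 nM) = 801.28
x = 801.28 / 100 = 8.01

8.01-fold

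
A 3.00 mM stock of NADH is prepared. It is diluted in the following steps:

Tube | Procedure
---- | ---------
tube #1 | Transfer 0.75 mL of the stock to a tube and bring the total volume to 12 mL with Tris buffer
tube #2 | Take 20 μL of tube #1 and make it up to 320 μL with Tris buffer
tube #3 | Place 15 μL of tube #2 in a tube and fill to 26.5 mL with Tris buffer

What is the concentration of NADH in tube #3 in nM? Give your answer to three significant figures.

Step 1: 0.75 mL brought to 12 mL → factor 12/0.75 = 16
Step 2: 20 μL brought to 320 μL → factor 320/20 = 16
Step 3: 15 μL brought to 26.5 mL → factor 26500/15 = 1766.7
Overall dilution factor = 16 × 16 × 1766.7 = 4.5227 × 10^5
Final = 3.00 mM / 4.5227 × 10^5 = 6.633 × 10^-6 mM = 6.63 nM

6.63 nM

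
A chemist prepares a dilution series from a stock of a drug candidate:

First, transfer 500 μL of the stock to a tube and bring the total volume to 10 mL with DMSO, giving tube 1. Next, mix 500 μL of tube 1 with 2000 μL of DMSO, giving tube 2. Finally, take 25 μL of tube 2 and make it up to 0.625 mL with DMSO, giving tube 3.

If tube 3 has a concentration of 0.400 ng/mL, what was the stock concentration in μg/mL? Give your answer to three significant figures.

Step 1: 500 μL brought to 10 mL → factor 10000/500 = 20
Step 2: 500 μL + 2000 μL = 2500 μL total → factor 2500/500 = 5
Step 3: 25 μL brought to 0.625 mL → factor 625/25 = 25
Overall dilution factor = 20 × 5 × 25 = 2500
Stock = 0.400 ng/mL × 2500 = 1000 ng/mL = 1.00 μg/mL

1.00 μg/mL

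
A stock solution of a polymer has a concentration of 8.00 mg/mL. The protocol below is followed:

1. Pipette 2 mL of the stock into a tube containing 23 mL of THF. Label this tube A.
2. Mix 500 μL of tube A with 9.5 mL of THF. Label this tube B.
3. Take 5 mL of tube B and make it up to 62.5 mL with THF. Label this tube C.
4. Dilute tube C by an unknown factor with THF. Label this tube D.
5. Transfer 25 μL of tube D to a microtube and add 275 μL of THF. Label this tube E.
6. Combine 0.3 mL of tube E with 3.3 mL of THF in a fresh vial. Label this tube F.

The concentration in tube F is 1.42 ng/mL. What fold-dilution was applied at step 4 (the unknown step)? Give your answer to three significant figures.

Step 1: 2 mL + 23 mL = 25 mL total → factor 25/2 = 12.5
Step 2: 500 μL + 9.5 mL = 10000 μL total → factor 10000/500 = 20
Step 3: 5 mL brought to 62.5 mL → factor 62.5/5 = 12.5
Step 4: unknown factor x
Step 5: 25 μL + 275 μL = 300 μL total → factor 300/25 = 12
Step 6: 0.3 mL + 3.3 mL = 3.6 mL total → factor 3.6/0.3 = 12
Product of known-step factors = 4.5 × 10^5
Overall factor = 8.00 mg/mL / (1.42 ng/mL) = 5.6338 × 10^6
x = 5.6338 × 10^6 / 4.5 × 10^5 = 12.5

12.5-fold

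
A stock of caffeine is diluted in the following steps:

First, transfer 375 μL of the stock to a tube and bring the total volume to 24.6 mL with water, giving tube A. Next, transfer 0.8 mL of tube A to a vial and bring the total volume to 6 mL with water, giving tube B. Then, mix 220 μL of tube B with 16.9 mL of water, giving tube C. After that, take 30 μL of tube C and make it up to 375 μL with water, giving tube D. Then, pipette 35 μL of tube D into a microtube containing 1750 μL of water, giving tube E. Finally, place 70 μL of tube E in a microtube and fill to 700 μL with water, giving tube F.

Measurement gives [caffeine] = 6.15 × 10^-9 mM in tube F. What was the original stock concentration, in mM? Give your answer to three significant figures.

1.50 mM

Step 1: 375 μL brought to 24.6 mL → factor 24600/375 = 65.6
Step 2: 0.8 mL brought to 6 mL → factor 6/0.8 = 7.5
Step 3: 220 μL + 16.9 mL = 17120 μL total → factor 17120/220 = 77.818
Step 4: 30 μL brought to 375 μL → factor 375/30 = 12.5
Step 5: 35 μL + 1750 μL = 1785 μL total → factor 1785/35 = 51
Step 6: 70 μL brought to 700 μL → factor 700/70 = 10
Overall dilution factor = 65.6 × 7.5 × 77.818 × 12.5 × 51 × 10 = 2.4408 × 10^8
Stock = 6.15 × 10^-9 mM × 2.4408 × 10^8 = 1.50 mM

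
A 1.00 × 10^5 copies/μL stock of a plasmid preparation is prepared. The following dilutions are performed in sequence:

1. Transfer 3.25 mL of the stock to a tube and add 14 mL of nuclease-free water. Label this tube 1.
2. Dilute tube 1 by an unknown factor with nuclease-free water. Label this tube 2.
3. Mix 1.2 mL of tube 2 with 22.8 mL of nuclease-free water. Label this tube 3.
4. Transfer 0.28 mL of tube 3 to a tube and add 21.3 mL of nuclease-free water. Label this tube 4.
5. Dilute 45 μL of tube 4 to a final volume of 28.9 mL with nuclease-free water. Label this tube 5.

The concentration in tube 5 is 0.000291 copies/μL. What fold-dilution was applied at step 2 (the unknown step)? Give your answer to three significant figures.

65.4-fold

Step 1: 3.25 mL + 14 mL = 17.25 mL total → factor 17.25/3.25 = 5.3077
Step 2: unknown factor x
Step 3: 1.2 mL + 22.8 mL = 24 mL total → factor 24/1.2 = 20
Step 4: 0.28 mL + 21.3 mL = 21.58 mL total → factor 21.58/0.28 = 77.071
Step 5: 45 μL brought to 28.9 mL → factor 28900/45 = 642.22
Product of known-step factors = 5.2543 × 10^6
Overall factor = 1.00 × 10^5 copies/μL / (0.000291 copies/μL) = 3.4364 × 10^8
x = 3.4364 × 10^8 / 5.2543 × 10^6 = 65.4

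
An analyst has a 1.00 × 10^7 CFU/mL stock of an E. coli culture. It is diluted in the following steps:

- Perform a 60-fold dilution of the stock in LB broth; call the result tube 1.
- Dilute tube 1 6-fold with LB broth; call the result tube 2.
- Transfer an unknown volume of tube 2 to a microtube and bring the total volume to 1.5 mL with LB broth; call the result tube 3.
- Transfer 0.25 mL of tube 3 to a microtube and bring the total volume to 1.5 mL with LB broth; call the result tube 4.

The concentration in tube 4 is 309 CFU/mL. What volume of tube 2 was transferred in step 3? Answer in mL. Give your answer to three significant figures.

Step 1: 60-fold → factor 60
Step 2: 6-fold → factor 6
Step 3: v brought to 1.5 mL → factor = 1.5 mL/v
Step 4: 0.25 mL brought to 1.5 mL → factor 1.5/0.25 = 6
Product of known-step factors = 2160
Overall factor = 1.00 × 10^7 CFU/mL / (309 CFU/mL) = 32362
Step-3 factor = 32362 / 2160 = 14.983
v = 1.5 mL / 14.983 = 0.100 mL

0.100 mL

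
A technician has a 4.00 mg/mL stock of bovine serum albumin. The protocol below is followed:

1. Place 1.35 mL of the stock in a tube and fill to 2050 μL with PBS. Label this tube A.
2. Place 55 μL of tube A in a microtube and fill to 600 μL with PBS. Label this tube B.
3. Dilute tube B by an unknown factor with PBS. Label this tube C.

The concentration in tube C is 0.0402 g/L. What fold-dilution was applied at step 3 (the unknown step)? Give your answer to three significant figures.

6.01-fold

Step 1: 1.35 mL brought to 2050 μL → factor 2.05/1.35 = 1.5185
Step 2: 55 μL brought to 600 μL → factor 600/55 = 10.909
Step 3: unknown factor x
Product of known-step factors = 16.566
Overall factor = 4.00 mg/mL / (0.0402 g/L) = 99.502
x = 99.502 / 16.566 = 6.01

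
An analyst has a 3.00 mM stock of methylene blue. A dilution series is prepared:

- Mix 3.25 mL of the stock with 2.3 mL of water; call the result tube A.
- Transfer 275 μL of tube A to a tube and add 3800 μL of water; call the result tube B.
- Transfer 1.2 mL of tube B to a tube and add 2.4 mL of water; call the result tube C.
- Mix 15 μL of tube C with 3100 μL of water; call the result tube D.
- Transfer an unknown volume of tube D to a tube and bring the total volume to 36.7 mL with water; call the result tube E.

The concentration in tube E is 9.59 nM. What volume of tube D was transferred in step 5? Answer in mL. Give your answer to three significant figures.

1.85 mL

Step 1: 3.25 mL + 2.3 mL = 5.55 mL total → factor 5.55/3.25 = 1.7077
Step 2: 275 μL + 3800 μL = 4075 μL total → factor 4075/275 = 14.818
Step 3: 1.2 mL + 2.4 mL = 3.6 mL total → factor 3.6/1.2 = 3
Step 4: 15 μL + 3100 μL = 3115 μL total → factor 3115/15 = 207.67
Step 5: v brought to 36.7 mL → factor = 36.7 mL/v
Product of known-step factors = 15765
Overall factor = 3.00 mM / (9.59 nM) = 3.1283 × 10^5
Step-5 factor = 3.1283 × 10^5 / 15765 = 19.843
v = 36.7 mL / 19.843 = 1.85 mL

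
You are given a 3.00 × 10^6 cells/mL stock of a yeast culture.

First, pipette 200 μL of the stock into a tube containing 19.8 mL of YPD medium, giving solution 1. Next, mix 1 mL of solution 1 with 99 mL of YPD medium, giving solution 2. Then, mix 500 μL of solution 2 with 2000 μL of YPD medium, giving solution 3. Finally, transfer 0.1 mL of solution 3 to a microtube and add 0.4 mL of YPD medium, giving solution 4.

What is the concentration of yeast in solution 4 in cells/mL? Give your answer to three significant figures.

12.0 cells/mL

Step 1: 200 μL + 19.8 mL = 20000 μL total → factor 20000/200 = 100
Step 2: 1 mL + 99 mL = 100 mL total → factor 100/1 = 100
Step 3: 500 μL + 2000 μL = 2500 μL total → factor 2500/500 = 5
Step 4: 0.1 mL + 0.4 mL = 0.5 mL total → factor 0.5/0.1 = 5
Overall dilution factor = 100 × 100 × 5 × 5 = 2.5 × 10^5
Final = 3.00 × 10^6 cells/mL / 2.5 × 10^5 = 12.0 cells/mL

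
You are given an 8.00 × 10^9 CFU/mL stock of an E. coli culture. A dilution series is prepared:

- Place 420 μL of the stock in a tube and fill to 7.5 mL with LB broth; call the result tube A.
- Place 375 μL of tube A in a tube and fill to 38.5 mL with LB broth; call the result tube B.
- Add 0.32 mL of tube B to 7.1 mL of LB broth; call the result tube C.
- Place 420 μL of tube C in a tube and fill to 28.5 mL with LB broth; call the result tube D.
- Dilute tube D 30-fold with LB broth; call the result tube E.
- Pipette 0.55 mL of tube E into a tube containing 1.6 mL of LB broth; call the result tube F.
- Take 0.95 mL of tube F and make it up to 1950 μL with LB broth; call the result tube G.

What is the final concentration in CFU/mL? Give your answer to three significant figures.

11.5 CFU/mL

Step 1: 420 μL brought to 7.5 mL → factor 7500/420 = 17.857
Step 2: 375 μL brought to 38.5 mL → factor 38500/375 = 102.67
Step 3: 0.32 mL + 7.1 mL = 7.42 mL total → factor 7.42/0.32 = 23.188
Step 4: 420 μL brought to 28.5 mL → factor 28500/420 = 67.857
Step 5: 30-fold → factor 30
Step 6: 0.55 mL + 1.6 mL = 2.15 mL total → factor 2.15/0.55 = 3.9091
Step 7: 0.95 mL brought to 1950 μL → factor 1.95/0.95 = 2.0526
Overall dilution factor = 17.857 × 102.67 × 23.188 × 67.857 × 30 × 3.9091 × 2.0526 = 6.9438 × 10^8
Final = 8.00 × 10^9 CFU/mL / 6.9438 × 10^8 = 11.5 CFU/mL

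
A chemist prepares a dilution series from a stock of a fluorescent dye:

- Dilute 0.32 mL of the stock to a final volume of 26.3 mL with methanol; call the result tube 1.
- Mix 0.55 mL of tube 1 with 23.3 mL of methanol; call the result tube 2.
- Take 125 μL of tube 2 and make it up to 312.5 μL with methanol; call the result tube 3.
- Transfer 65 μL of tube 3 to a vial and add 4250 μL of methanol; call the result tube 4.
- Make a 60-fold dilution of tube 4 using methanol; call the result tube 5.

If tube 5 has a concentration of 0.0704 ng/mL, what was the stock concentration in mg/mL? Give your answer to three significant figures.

Step 1: 0.32 mL brought to 26.3 mL → factor 26.3/0.32 = 82.188
Step 2: 0.55 mL + 23.3 mL = 23.85 mL total → factor 23.85/0.55 = 43.364
Step 3: 125 μL brought to 312.5 μL → factor 312.5/125 = 2.5
Step 4: 65 μL + 4250 μL = 4315 μL total → factor 4315/65 = 66.385
Step 5: 60-fold → factor 60
Overall dilution factor = 82.188 × 43.364 × 2.5 × 66.385 × 60 = 3.5489 × 10^7
Stock = 0.0704 ng/mL × 3.5489 × 10^7 = 2.498 × 10^6 ng/mL = 2.50 mg/mL

2.50 mg/mL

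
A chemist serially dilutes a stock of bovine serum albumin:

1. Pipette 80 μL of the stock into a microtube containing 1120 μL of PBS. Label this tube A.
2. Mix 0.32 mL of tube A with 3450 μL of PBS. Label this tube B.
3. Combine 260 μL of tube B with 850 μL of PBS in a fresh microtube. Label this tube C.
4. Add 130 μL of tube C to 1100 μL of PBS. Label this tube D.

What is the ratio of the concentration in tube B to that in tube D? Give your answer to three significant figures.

Step 1: 80 μL + 1120 μL = 1200 μL total → factor 1200/80 = 15
Step 2: 0.32 mL + 3450 μL = 3.77 mL total → factor 3.77/0.32 = 11.781
Step 3: 260 μL + 850 μL = 1110 μL total → factor 1110/260 = 4.2692
Step 4: 130 μL + 1100 μL = 1230 μL total → factor 1230/130 = 9.4615
Dilution factor to tube B = 176.72; to tube D = 7138.3
[tube B]/[tube D] = (factor to tube D)/(factor to tube B) = 7138.3/176.72 = 40.4

40.4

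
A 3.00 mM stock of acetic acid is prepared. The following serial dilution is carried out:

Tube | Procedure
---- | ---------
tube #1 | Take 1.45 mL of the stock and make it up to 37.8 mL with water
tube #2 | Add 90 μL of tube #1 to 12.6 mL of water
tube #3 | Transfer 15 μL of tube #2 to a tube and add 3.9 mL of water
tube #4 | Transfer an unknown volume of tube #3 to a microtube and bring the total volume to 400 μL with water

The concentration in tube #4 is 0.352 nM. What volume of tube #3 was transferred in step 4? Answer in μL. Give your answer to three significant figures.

45.0 μL

Step 1: 1.45 mL brought to 37.8 mL → factor 37.8/1.45 = 26.069
Step 2: 90 μL + 12.6 mL = 12690 μL total → factor 12690/90 = 141
Step 3: 15 μL + 3.9 mL = 3915 μL total → factor 3915/15 = 261
Step 4: v brought to 400 μL → factor = 400 μL/v
Product of known-step factors = 9.5936 × 10^5
Overall factor = 3.00 mM / (0.352 nM) = 8.5227 × 10^6
Step-4 factor = 8.5227 × 10^6 / 9.5936 × 10^5 = 8.8837
v = 400 μL / 8.8837 = 45.0 μL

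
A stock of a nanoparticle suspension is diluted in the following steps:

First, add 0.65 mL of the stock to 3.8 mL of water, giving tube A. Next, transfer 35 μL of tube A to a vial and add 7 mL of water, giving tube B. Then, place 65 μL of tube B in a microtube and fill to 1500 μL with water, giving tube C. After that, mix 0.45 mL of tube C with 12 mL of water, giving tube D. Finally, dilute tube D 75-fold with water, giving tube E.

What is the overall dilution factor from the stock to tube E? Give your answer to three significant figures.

6.59 × 10^7

Step 1: 0.65 mL + 3.8 mL = 4.45 mL total → factor 4.45/0.65 = 6.8462
Step 2: 35 μL + 7 mL = 7035 μL total → factor 7035/35 = 201
Step 3: 65 μL brought to 1500 μL → factor 1500/65 = 23.077
Step 4: 0.45 mL + 12 mL = 12.45 mL total → factor 12.45/0.45 = 27.667
Step 5: 75-fold → factor 75
Overall dilution factor = 6.8462 × 201 × 23.077 × 27.667 × 75 = 6.5893 × 10^7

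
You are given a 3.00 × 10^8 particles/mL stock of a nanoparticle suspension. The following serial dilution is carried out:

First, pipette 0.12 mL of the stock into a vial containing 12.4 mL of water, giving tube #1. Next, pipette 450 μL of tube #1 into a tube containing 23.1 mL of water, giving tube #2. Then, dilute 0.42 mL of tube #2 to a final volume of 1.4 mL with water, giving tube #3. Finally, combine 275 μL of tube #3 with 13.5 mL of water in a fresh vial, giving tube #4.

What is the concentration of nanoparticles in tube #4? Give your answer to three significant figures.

Step 1: 0.12 mL + 12.4 mL = 12.52 mL total → factor 12.52/0.12 = 104.33
Step 2: 450 μL + 23.1 mL = 23550 μL total → factor 23550/450 = 52.333
Step 3: 0.42 mL brought to 1.4 mL → factor 1.4/0.42 = 3.3333
Step 4: 275 μL + 13.5 mL = 13775 μL total → factor 13775/275 = 50.091
Overall dilution factor = 104.33 × 52.333 × 3.3333 × 50.091 = 9.1167 × 10^5
Final = 3.00 × 10^8 particles/mL / 9.1167 × 10^5 = 329 particles/mL

329 particles/mL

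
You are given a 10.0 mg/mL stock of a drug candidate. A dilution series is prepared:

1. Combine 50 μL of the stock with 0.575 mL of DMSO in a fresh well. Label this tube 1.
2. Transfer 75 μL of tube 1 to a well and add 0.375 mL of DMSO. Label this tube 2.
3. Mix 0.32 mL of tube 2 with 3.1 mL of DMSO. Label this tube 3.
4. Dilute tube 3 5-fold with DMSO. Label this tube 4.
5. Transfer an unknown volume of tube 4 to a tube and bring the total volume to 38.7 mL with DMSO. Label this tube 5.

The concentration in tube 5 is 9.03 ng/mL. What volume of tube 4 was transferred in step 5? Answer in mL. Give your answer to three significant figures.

0.140 mL

Step 1: 50 μL + 0.575 mL = 625 μL total → factor 625/50 = 12.5
Step 2: 75 μL + 0.375 mL = 450 μL total → factor 450/75 = 6
Step 3: 0.32 mL + 3.1 mL = 3.42 mL total → factor 3.42/0.32 = 10.688
Step 4: 5-fold → factor 5
Step 5: v brought to 38.7 mL → factor = 38.7 mL/v
Product of known-step factors = 4007.8
Overall factor = 10.0 mg/mL / (9.03 ng/mL) = 1.1074 × 10^6
Step-5 factor = 1.1074 × 10^6 / 4007.8 = 276.32
v = 38.7 mL / 276.32 = 0.140 mL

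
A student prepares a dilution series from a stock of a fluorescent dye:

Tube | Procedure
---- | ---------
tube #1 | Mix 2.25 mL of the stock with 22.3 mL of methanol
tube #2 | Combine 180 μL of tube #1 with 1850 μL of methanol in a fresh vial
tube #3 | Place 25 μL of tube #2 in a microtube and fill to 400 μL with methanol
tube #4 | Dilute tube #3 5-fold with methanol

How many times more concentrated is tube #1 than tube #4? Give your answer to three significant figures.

902

Step 1: 2.25 mL + 22.3 mL = 24.55 mL total → factor 24.55/2.25 = 10.911
Step 2: 180 μL + 1850 μL = 2030 μL total → factor 2030/180 = 11.278
Step 3: 25 μL brought to 400 μL → factor 400/25 = 16
Step 4: 5-fold → factor 5
Dilution factor to tube #1 = 10.911; to tube #4 = 9844.2
[tube #1]/[tube #4] = (factor to tube #4)/(factor to tube #1) = 9844.2/10.911 = 902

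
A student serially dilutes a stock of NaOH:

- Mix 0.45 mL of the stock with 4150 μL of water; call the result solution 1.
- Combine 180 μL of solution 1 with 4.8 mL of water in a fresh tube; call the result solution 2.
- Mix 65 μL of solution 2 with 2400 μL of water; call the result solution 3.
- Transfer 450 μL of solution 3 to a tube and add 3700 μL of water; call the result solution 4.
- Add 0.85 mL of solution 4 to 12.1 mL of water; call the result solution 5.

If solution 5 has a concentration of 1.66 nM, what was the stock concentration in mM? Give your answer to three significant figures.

2.50 mM

Step 1: 0.45 mL + 4150 μL = 4.6 mL total → factor 4.6/0.45 = 10.222
Step 2: 180 μL + 4.8 mL = 4980 μL total → factor 4980/180 = 27.667
Step 3: 65 μL + 2400 μL = 2465 μL total → factor 2465/65 = 37.923
Step 4: 450 μL + 3700 μL = 4150 μL total → factor 4150/450 = 9.2222
Step 5: 0.85 mL + 12.1 mL = 12.95 mL total → factor 12.95/0.85 = 15.235
Overall dilution factor = 10.222 × 27.667 × 37.923 × 9.2222 × 15.235 = 1.5069 × 10^6
Stock = 1.66 nM × 1.5069 × 10^6 = 2.501 × 10^6 nM = 2.50 mM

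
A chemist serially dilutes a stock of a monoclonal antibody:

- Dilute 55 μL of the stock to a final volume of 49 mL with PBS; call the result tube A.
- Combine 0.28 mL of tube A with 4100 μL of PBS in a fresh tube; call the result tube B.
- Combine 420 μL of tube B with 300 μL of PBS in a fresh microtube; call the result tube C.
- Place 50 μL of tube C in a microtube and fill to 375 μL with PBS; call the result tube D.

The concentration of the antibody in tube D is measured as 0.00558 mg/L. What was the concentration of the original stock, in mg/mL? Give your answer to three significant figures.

1.00 mg/mL

Step 1: 55 μL brought to 49 mL → factor 49000/55 = 890.91
Step 2: 0.28 mL + 4100 μL = 4.38 mL total → factor 4.38/0.28 = 15.643
Step 3: 420 μL + 300 μL = 720 μL total → factor 720/420 = 1.7143
Step 4: 50 μL brought to 375 μL → factor 375/50 = 7.5
Overall dilution factor = 890.91 × 15.643 × 1.7143 × 7.5 = 1.7918 × 10^5
Stock = 0.00558 mg/L × 1.7918 × 10^5 = 999.8 mg/L = 1.00 mg/mL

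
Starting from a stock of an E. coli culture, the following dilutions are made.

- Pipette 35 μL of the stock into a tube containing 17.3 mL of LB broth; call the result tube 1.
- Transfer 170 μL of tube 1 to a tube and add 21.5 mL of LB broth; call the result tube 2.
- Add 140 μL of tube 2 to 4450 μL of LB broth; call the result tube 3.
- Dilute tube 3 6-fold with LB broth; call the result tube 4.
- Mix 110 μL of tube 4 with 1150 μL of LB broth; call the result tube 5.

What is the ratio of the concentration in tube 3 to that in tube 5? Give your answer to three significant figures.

Step 1: 35 μL + 17.3 mL = 17335 μL total → factor 17335/35 = 495.29
Step 2: 170 μL + 21.5 mL = 21670 μL total → factor 21670/170 = 127.47
Step 3: 140 μL + 4450 μL = 4590 μL total → factor 4590/140 = 32.786
Step 4: 6-fold → factor 6
Step 5: 110 μL + 1150 μL = 1260 μL total → factor 1260/110 = 11.455
Dilution factor to tube 3 = 2.0699 × 10^6; to tube 5 = 1.4226 × 10^8
[tube 3]/[tube 5] = (factor to tube 5)/(factor to tube 3) = 1.4226 × 10^8/2.0699 × 10^6 = 68.7

68.7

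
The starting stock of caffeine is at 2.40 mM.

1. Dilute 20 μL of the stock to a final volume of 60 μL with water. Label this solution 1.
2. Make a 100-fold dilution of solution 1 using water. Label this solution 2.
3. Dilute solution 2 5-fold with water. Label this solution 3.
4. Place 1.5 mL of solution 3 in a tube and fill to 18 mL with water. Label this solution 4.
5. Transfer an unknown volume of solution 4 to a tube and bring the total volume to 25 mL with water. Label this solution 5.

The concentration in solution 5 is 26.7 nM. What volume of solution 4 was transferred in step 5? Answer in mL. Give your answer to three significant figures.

5.01 mL

Step 1: 20 μL brought to 60 μL → factor 60/20 = 3
Step 2: 100-fold → factor 100
Step 3: 5-fold → factor 5
Step 4: 1.5 mL brought to 18 mL → factor 18/1.5 = 12
Step 5: v brought to 25 mL → factor = 25 mL/v
Product of known-step factors = 18000
Overall factor = 2.40 mM / (26.7 nM) = 89888
Step-5 factor = 89888 / 18000 = 4.9938
v = 25 mL / 4.9938 = 5.01 mL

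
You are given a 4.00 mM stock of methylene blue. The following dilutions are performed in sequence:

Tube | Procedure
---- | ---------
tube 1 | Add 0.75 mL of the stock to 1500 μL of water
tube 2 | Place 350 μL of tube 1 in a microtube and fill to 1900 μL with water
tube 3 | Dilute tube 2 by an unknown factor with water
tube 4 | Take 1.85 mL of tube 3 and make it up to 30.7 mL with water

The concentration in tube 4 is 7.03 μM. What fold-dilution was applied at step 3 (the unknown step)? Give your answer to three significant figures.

Step 1: 0.75 mL + 1500 μL = 2.25 mL total → factor 2.25/0.75 = 3
Step 2: 350 μL brought to 1900 μL → factor 1900/350 = 5.4286
Step 3: unknown factor x
Step 4: 1.85 mL brought to 30.7 mL → factor 30.7/1.85 = 16.595
Product of known-step factors = 270.25
Overall factor = 4.00 mM / (7.03 μM) = 568.99
x = 568.99 / 270.25 = 2.11

2.11-fold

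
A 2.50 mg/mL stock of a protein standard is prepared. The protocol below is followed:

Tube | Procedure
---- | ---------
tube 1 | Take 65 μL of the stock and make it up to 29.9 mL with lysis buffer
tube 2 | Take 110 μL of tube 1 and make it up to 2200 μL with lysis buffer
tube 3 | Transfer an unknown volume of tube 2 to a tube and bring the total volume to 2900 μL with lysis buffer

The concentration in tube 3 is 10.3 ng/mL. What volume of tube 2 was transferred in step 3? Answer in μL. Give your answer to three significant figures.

Step 1: 65 μL brought to 29.9 mL → factor 29900/65 = 460
Step 2: 110 μL brought to 2200 μL → factor 2200/110 = 20
Step 3: v brought to 2900 μL → factor = 2900 μL/v
Product of known-step factors = 9200
Overall factor = 2.50 mg/mL / (10.3 ng/mL) = 2.4272 × 10^5
Step-3 factor = 2.4272 × 10^5 / 9200 = 26.382
v = 2900 μL / 26.382 = 110 μL

110 μL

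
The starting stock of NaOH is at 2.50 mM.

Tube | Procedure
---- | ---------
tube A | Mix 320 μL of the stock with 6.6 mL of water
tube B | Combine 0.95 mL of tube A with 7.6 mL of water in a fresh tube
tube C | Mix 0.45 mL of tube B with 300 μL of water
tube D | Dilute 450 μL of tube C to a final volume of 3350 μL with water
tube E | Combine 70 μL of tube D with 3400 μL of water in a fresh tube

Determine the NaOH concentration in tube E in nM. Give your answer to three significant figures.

Step 1: 320 μL + 6.6 mL = 6920 μL total → factor 6920/320 = 21.625
Step 2: 0.95 mL + 7.6 mL = 8.55 mL total → factor 8.55/0.95 = 9
Step 3: 0.45 mL + 300 μL = 0.75 mL total → factor 0.75/0.45 = 1.6667
Step 4: 450 μL brought to 3350 μL → factor 3350/450 = 7.4444
Step 5: 70 μL + 3400 μL = 3470 μL total → factor 3470/70 = 49.571
Overall dilution factor = 21.625 × 9 × 1.6667 × 7.4444 × 49.571 = 1.197 × 10^5
Final = 2.50 mM / 1.197 × 10^5 = 2.088 × 10^-5 mM = 20.9 nM

20.9 nM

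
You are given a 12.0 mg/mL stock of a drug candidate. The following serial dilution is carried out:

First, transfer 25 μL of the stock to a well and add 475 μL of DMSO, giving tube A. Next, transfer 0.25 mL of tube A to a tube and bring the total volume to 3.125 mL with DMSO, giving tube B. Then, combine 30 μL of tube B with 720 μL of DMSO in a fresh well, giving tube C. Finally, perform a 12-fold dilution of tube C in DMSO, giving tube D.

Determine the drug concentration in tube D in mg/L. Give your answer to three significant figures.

0.160 mg/L

Step 1: 25 μL + 475 μL = 500 μL total → factor 500/25 = 20
Step 2: 0.25 mL brought to 3.125 mL → factor 3.125/0.25 = 12.5
Step 3: 30 μL + 720 μL = 750 μL total → factor 750/30 = 25
Step 4: 12-fold → factor 12
Overall dilution factor = 20 × 12.5 × 25 × 12 = 75000
Final = 12.0 mg/mL / 75000 = 0.0001600 mg/mL = 0.160 mg/L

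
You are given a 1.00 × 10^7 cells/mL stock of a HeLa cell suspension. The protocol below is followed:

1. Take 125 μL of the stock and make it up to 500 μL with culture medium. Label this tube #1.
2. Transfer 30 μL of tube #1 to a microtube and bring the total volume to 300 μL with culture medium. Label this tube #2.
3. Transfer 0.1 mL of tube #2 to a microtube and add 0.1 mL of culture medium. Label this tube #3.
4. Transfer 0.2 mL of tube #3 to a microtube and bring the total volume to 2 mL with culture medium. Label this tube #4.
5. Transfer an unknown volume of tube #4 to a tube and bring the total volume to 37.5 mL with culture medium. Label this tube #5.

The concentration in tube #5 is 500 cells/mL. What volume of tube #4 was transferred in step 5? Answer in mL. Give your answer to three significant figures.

1.50 mL

Step 1: 125 μL brought to 500 μL → factor 500/125 = 4
Step 2: 30 μL brought to 300 μL → factor 300/30 = 10
Step 3: 0.1 mL + 0.1 mL = 0.2 mL total → factor 0.2/0.1 = 2
Step 4: 0.2 mL brought to 2 mL → factor 2/0.2 = 10
Step 5: v brought to 37.5 mL → factor = 37.5 mL/v
Product of known-step factors = 800
Overall factor = 1.00 × 10^7 cells/mL / (500 cells/mL) = 20000
Step-5 factor = 20000 / 800 = 25
v = 37.5 mL / 25 = 1.50 mL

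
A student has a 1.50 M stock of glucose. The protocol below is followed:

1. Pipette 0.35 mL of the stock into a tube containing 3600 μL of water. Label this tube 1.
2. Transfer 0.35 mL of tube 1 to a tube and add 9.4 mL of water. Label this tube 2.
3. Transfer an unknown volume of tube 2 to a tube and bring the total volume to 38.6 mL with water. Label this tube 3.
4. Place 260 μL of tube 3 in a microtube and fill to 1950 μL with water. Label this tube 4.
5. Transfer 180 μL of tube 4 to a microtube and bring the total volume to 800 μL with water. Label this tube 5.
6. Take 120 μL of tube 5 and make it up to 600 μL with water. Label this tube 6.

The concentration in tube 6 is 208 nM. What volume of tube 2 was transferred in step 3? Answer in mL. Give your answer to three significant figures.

0.280 mL

Step 1: 0.35 mL + 3600 μL = 3.95 mL total → factor 3.95/0.35 = 11.286
Step 2: 0.35 mL + 9.4 mL = 9.75 mL total → factor 9.75/0.35 = 27.857
Step 3: v brought to 38.6 mL → factor = 38.6 mL/v
Step 4: 260 μL brought to 1950 μL → factor 1950/260 = 7.5
Step 5: 180 μL brought to 800 μL → factor 800/180 = 4.4444
Step 6: 120 μL brought to 600 μL → factor 600/120 = 5
Product of known-step factors = 52398
Overall factor = 1.50 M / (208 nM) = 7.2115 × 10^6
Step-3 factor = 7.2115 × 10^6 / 52398 = 137.63
v = 38.6 mL / 137.63 = 0.280 mL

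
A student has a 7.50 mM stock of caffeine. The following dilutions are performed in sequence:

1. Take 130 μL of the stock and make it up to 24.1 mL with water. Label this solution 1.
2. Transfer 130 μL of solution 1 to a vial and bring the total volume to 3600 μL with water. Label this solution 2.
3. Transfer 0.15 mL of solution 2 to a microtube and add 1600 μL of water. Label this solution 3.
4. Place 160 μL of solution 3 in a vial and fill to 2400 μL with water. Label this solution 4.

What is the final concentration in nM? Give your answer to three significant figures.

Step 1: 130 μL brought to 24.1 mL → factor 24100/130 = 185.38
Step 2: 130 μL brought to 3600 μL → factor 3600/130 = 27.692
Step 3: 0.15 mL + 1600 μL = 1.75 mL total → factor 1.75/0.15 = 11.667
Step 4: 160 μL brought to 2400 μL → factor 2400/160 = 15
Overall dilution factor = 185.38 × 27.692 × 11.667 × 15 = 8.984 × 10^5
Final = 7.50 mM / 8.984 × 10^5 = 8.348 × 10^-6 mM = 8.35 nM

8.35 nM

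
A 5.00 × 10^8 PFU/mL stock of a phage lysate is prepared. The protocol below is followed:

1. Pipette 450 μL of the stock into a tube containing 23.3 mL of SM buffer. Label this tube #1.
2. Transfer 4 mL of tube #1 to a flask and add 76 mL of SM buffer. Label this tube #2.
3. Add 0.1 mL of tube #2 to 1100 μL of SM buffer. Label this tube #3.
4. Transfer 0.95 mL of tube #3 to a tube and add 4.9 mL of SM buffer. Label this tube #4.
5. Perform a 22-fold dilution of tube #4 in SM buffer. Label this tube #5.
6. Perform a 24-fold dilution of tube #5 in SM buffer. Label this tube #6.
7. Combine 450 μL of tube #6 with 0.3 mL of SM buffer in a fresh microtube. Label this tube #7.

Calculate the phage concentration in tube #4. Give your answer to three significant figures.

Step 1: 450 μL + 23.3 mL = 23750 μL total → factor 23750/450 = 52.778
Step 2: 4 mL + 76 mL = 80 mL total → factor 80/4 = 20
Step 3: 0.1 mL + 1100 μL = 1.2 mL total → factor 1.2/0.1 = 12
Step 4: 0.95 mL + 4.9 mL = 5.85 mL total → factor 5.85/0.95 = 6.1579
Dilution factor through tube #4 = 52.778 × 20 × 12 × 6.1579 = 78000
[tube #4] = 5.00 × 10^8 PFU/mL / 78000 = 6.41 × 10^3 PFU/mL

6.41 × 10^3 PFU/mL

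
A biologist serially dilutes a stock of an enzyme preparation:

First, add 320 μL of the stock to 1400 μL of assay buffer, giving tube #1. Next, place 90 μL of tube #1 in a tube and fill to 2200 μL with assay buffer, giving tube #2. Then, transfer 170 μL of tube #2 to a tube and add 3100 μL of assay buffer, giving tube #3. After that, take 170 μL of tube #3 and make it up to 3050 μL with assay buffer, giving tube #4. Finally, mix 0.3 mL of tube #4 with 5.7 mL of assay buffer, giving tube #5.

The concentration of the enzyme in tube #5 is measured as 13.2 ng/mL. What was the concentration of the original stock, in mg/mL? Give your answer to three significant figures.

Step 1: 320 μL + 1400 μL = 1720 μL total → factor 1720/320 = 5.375
Step 2: 90 μL brought to 2200 μL → factor 2200/90 = 24.444
Step 3: 170 μL + 3100 μL = 3270 μL total → factor 3270/170 = 19.235
Step 4: 170 μL brought to 3050 μL → factor 3050/170 = 17.941
Step 5: 0.3 mL + 5.7 mL = 6 mL total → factor 6/0.3 = 20
Overall dilution factor = 5.375 × 24.444 × 19.235 × 17.941 × 20 = 9.0686 × 10^5
Stock = 13.2 ng/mL × 9.0686 × 10^5 = 1.197 × 10^7 ng/mL = 12.0 mg/mL

12.0 mg/mL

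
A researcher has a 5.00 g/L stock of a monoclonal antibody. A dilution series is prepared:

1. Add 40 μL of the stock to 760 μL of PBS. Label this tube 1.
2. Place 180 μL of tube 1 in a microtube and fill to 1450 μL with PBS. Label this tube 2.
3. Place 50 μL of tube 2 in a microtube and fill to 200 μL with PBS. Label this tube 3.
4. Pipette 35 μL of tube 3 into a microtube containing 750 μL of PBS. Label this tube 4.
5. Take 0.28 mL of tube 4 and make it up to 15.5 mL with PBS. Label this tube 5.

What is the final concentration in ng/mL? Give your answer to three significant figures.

6.25 ng/mL

Step 1: 40 μL + 760 μL = 800 μL total → factor 800/40 = 20
Step 2: 180 μL brought to 1450 μL → factor 1450/180 = 8.0556
Step 3: 50 μL brought to 200 μL → factor 200/50 = 4
Step 4: 35 μL + 750 μL = 785 μL total → factor 785/35 = 22.429
Step 5: 0.28 mL brought to 15.5 mL → factor 15.5/0.28 = 55.357
Overall dilution factor = 20 × 8.0556 × 4 × 22.429 × 55.357 = 8.0013 × 10^5
Final = 5.00 g/L / 8.0013 × 10^5 = 6.249 × 10^-6 g/L = 6.25 ng/mL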